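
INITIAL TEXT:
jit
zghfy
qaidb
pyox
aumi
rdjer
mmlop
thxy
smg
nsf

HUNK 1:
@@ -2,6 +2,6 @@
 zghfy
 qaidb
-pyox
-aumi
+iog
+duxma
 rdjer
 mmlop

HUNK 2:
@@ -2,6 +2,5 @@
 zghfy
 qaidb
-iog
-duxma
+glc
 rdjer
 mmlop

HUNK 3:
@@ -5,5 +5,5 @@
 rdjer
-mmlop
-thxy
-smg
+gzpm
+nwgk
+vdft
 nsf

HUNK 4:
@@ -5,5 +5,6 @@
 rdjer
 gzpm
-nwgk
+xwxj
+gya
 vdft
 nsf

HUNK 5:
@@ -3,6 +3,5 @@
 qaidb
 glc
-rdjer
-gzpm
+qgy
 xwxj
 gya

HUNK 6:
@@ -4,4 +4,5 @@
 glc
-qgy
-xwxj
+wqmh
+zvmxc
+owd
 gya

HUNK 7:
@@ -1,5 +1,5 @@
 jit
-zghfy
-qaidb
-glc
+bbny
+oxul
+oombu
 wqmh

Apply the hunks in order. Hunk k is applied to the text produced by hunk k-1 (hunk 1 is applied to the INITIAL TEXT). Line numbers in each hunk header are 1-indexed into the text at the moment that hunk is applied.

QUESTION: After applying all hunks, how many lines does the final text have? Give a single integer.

Hunk 1: at line 2 remove [pyox,aumi] add [iog,duxma] -> 10 lines: jit zghfy qaidb iog duxma rdjer mmlop thxy smg nsf
Hunk 2: at line 2 remove [iog,duxma] add [glc] -> 9 lines: jit zghfy qaidb glc rdjer mmlop thxy smg nsf
Hunk 3: at line 5 remove [mmlop,thxy,smg] add [gzpm,nwgk,vdft] -> 9 lines: jit zghfy qaidb glc rdjer gzpm nwgk vdft nsf
Hunk 4: at line 5 remove [nwgk] add [xwxj,gya] -> 10 lines: jit zghfy qaidb glc rdjer gzpm xwxj gya vdft nsf
Hunk 5: at line 3 remove [rdjer,gzpm] add [qgy] -> 9 lines: jit zghfy qaidb glc qgy xwxj gya vdft nsf
Hunk 6: at line 4 remove [qgy,xwxj] add [wqmh,zvmxc,owd] -> 10 lines: jit zghfy qaidb glc wqmh zvmxc owd gya vdft nsf
Hunk 7: at line 1 remove [zghfy,qaidb,glc] add [bbny,oxul,oombu] -> 10 lines: jit bbny oxul oombu wqmh zvmxc owd gya vdft nsf
Final line count: 10

Answer: 10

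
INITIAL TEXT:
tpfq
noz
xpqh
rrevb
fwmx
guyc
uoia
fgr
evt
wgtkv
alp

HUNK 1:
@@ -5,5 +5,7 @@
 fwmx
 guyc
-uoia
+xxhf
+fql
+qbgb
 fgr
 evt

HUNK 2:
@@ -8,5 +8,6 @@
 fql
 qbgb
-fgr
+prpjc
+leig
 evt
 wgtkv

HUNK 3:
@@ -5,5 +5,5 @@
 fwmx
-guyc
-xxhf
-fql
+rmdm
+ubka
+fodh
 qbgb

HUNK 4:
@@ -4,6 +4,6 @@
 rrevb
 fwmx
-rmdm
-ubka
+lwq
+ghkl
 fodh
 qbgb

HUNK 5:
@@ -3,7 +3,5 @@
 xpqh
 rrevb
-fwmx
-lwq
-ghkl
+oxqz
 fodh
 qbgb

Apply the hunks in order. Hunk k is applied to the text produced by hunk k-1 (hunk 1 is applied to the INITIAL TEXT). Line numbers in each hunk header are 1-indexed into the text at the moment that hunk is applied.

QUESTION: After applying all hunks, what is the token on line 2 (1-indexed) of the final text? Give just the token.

Hunk 1: at line 5 remove [uoia] add [xxhf,fql,qbgb] -> 13 lines: tpfq noz xpqh rrevb fwmx guyc xxhf fql qbgb fgr evt wgtkv alp
Hunk 2: at line 8 remove [fgr] add [prpjc,leig] -> 14 lines: tpfq noz xpqh rrevb fwmx guyc xxhf fql qbgb prpjc leig evt wgtkv alp
Hunk 3: at line 5 remove [guyc,xxhf,fql] add [rmdm,ubka,fodh] -> 14 lines: tpfq noz xpqh rrevb fwmx rmdm ubka fodh qbgb prpjc leig evt wgtkv alp
Hunk 4: at line 4 remove [rmdm,ubka] add [lwq,ghkl] -> 14 lines: tpfq noz xpqh rrevb fwmx lwq ghkl fodh qbgb prpjc leig evt wgtkv alp
Hunk 5: at line 3 remove [fwmx,lwq,ghkl] add [oxqz] -> 12 lines: tpfq noz xpqh rrevb oxqz fodh qbgb prpjc leig evt wgtkv alp
Final line 2: noz

Answer: noz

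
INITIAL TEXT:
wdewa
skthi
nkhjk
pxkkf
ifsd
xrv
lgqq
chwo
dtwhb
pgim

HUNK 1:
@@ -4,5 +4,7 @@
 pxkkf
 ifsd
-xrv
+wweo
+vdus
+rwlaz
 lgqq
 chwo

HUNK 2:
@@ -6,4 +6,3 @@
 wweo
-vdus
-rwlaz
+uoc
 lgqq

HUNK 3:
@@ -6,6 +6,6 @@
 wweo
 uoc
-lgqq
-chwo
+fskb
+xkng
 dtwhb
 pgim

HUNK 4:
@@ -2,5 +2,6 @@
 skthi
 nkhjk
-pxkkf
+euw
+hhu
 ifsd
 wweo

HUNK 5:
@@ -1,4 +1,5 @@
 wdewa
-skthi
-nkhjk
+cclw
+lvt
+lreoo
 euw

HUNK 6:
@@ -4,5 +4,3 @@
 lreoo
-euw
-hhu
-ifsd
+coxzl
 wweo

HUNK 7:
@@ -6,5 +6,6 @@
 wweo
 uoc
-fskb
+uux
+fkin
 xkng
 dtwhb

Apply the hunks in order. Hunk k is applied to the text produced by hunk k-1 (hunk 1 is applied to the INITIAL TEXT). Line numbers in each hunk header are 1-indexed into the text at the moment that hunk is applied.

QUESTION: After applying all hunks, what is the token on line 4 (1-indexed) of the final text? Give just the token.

Hunk 1: at line 4 remove [xrv] add [wweo,vdus,rwlaz] -> 12 lines: wdewa skthi nkhjk pxkkf ifsd wweo vdus rwlaz lgqq chwo dtwhb pgim
Hunk 2: at line 6 remove [vdus,rwlaz] add [uoc] -> 11 lines: wdewa skthi nkhjk pxkkf ifsd wweo uoc lgqq chwo dtwhb pgim
Hunk 3: at line 6 remove [lgqq,chwo] add [fskb,xkng] -> 11 lines: wdewa skthi nkhjk pxkkf ifsd wweo uoc fskb xkng dtwhb pgim
Hunk 4: at line 2 remove [pxkkf] add [euw,hhu] -> 12 lines: wdewa skthi nkhjk euw hhu ifsd wweo uoc fskb xkng dtwhb pgim
Hunk 5: at line 1 remove [skthi,nkhjk] add [cclw,lvt,lreoo] -> 13 lines: wdewa cclw lvt lreoo euw hhu ifsd wweo uoc fskb xkng dtwhb pgim
Hunk 6: at line 4 remove [euw,hhu,ifsd] add [coxzl] -> 11 lines: wdewa cclw lvt lreoo coxzl wweo uoc fskb xkng dtwhb pgim
Hunk 7: at line 6 remove [fskb] add [uux,fkin] -> 12 lines: wdewa cclw lvt lreoo coxzl wweo uoc uux fkin xkng dtwhb pgim
Final line 4: lreoo

Answer: lreoo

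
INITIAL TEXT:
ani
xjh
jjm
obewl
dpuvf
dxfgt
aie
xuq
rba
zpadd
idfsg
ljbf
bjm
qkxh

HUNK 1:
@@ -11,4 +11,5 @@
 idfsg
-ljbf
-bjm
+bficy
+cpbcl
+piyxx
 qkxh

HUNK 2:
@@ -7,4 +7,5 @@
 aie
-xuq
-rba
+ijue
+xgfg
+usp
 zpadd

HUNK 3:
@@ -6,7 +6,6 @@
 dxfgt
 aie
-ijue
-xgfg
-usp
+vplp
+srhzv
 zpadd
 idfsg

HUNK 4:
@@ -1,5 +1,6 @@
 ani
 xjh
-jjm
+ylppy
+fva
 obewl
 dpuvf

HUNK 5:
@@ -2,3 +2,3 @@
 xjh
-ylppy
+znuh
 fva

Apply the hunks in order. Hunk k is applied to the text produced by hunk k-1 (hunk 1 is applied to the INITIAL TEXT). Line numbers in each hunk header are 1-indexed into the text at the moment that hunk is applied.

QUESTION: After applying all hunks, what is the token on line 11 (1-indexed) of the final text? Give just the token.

Answer: zpadd

Derivation:
Hunk 1: at line 11 remove [ljbf,bjm] add [bficy,cpbcl,piyxx] -> 15 lines: ani xjh jjm obewl dpuvf dxfgt aie xuq rba zpadd idfsg bficy cpbcl piyxx qkxh
Hunk 2: at line 7 remove [xuq,rba] add [ijue,xgfg,usp] -> 16 lines: ani xjh jjm obewl dpuvf dxfgt aie ijue xgfg usp zpadd idfsg bficy cpbcl piyxx qkxh
Hunk 3: at line 6 remove [ijue,xgfg,usp] add [vplp,srhzv] -> 15 lines: ani xjh jjm obewl dpuvf dxfgt aie vplp srhzv zpadd idfsg bficy cpbcl piyxx qkxh
Hunk 4: at line 1 remove [jjm] add [ylppy,fva] -> 16 lines: ani xjh ylppy fva obewl dpuvf dxfgt aie vplp srhzv zpadd idfsg bficy cpbcl piyxx qkxh
Hunk 5: at line 2 remove [ylppy] add [znuh] -> 16 lines: ani xjh znuh fva obewl dpuvf dxfgt aie vplp srhzv zpadd idfsg bficy cpbcl piyxx qkxh
Final line 11: zpadd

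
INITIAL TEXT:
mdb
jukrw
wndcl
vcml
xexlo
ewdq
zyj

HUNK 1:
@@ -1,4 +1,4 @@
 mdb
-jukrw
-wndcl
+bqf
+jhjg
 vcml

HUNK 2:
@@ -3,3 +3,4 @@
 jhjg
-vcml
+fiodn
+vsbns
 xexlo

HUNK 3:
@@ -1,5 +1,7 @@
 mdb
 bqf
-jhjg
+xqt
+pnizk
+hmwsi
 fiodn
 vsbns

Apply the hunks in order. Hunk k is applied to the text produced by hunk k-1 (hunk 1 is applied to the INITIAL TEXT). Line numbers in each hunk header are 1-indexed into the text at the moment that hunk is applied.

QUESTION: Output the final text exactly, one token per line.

Hunk 1: at line 1 remove [jukrw,wndcl] add [bqf,jhjg] -> 7 lines: mdb bqf jhjg vcml xexlo ewdq zyj
Hunk 2: at line 3 remove [vcml] add [fiodn,vsbns] -> 8 lines: mdb bqf jhjg fiodn vsbns xexlo ewdq zyj
Hunk 3: at line 1 remove [jhjg] add [xqt,pnizk,hmwsi] -> 10 lines: mdb bqf xqt pnizk hmwsi fiodn vsbns xexlo ewdq zyj

Answer: mdb
bqf
xqt
pnizk
hmwsi
fiodn
vsbns
xexlo
ewdq
zyj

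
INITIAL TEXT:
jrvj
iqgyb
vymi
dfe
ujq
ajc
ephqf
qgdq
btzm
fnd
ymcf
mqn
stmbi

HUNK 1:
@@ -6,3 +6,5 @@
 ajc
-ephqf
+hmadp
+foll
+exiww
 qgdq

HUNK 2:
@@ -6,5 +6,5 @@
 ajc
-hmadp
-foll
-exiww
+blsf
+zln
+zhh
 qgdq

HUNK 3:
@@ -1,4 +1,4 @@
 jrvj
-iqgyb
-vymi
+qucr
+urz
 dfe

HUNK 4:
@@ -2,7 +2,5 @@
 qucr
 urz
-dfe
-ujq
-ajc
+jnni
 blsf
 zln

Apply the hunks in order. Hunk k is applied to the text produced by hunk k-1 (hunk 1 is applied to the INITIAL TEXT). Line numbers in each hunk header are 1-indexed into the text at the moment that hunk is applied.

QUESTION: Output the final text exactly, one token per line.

Hunk 1: at line 6 remove [ephqf] add [hmadp,foll,exiww] -> 15 lines: jrvj iqgyb vymi dfe ujq ajc hmadp foll exiww qgdq btzm fnd ymcf mqn stmbi
Hunk 2: at line 6 remove [hmadp,foll,exiww] add [blsf,zln,zhh] -> 15 lines: jrvj iqgyb vymi dfe ujq ajc blsf zln zhh qgdq btzm fnd ymcf mqn stmbi
Hunk 3: at line 1 remove [iqgyb,vymi] add [qucr,urz] -> 15 lines: jrvj qucr urz dfe ujq ajc blsf zln zhh qgdq btzm fnd ymcf mqn stmbi
Hunk 4: at line 2 remove [dfe,ujq,ajc] add [jnni] -> 13 lines: jrvj qucr urz jnni blsf zln zhh qgdq btzm fnd ymcf mqn stmbi

Answer: jrvj
qucr
urz
jnni
blsf
zln
zhh
qgdq
btzm
fnd
ymcf
mqn
stmbi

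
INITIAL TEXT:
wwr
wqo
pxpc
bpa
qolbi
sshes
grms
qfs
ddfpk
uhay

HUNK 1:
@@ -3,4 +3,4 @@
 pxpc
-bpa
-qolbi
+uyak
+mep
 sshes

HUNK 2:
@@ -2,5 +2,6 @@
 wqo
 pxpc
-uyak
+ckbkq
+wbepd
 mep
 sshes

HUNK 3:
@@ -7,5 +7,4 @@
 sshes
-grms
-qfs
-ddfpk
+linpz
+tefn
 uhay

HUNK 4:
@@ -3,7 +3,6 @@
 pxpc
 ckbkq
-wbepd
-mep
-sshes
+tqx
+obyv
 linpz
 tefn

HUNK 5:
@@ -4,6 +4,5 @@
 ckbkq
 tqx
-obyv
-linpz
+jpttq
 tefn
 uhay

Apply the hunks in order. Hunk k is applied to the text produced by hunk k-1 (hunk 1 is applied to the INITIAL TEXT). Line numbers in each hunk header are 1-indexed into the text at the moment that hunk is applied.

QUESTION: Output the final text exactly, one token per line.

Answer: wwr
wqo
pxpc
ckbkq
tqx
jpttq
tefn
uhay

Derivation:
Hunk 1: at line 3 remove [bpa,qolbi] add [uyak,mep] -> 10 lines: wwr wqo pxpc uyak mep sshes grms qfs ddfpk uhay
Hunk 2: at line 2 remove [uyak] add [ckbkq,wbepd] -> 11 lines: wwr wqo pxpc ckbkq wbepd mep sshes grms qfs ddfpk uhay
Hunk 3: at line 7 remove [grms,qfs,ddfpk] add [linpz,tefn] -> 10 lines: wwr wqo pxpc ckbkq wbepd mep sshes linpz tefn uhay
Hunk 4: at line 3 remove [wbepd,mep,sshes] add [tqx,obyv] -> 9 lines: wwr wqo pxpc ckbkq tqx obyv linpz tefn uhay
Hunk 5: at line 4 remove [obyv,linpz] add [jpttq] -> 8 lines: wwr wqo pxpc ckbkq tqx jpttq tefn uhay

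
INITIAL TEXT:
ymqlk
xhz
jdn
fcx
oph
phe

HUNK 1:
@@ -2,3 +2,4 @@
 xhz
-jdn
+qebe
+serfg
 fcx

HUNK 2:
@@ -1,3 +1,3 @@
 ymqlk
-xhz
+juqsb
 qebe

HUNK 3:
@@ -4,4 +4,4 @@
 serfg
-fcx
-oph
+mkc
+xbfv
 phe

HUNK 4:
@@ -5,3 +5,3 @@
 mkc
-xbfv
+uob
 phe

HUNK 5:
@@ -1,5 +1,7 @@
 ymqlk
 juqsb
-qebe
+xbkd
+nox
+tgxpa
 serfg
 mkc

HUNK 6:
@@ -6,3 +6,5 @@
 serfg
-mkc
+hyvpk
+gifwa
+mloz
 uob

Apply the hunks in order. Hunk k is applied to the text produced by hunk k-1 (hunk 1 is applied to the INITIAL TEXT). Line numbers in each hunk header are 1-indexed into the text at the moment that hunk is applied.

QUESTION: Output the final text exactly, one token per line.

Answer: ymqlk
juqsb
xbkd
nox
tgxpa
serfg
hyvpk
gifwa
mloz
uob
phe

Derivation:
Hunk 1: at line 2 remove [jdn] add [qebe,serfg] -> 7 lines: ymqlk xhz qebe serfg fcx oph phe
Hunk 2: at line 1 remove [xhz] add [juqsb] -> 7 lines: ymqlk juqsb qebe serfg fcx oph phe
Hunk 3: at line 4 remove [fcx,oph] add [mkc,xbfv] -> 7 lines: ymqlk juqsb qebe serfg mkc xbfv phe
Hunk 4: at line 5 remove [xbfv] add [uob] -> 7 lines: ymqlk juqsb qebe serfg mkc uob phe
Hunk 5: at line 1 remove [qebe] add [xbkd,nox,tgxpa] -> 9 lines: ymqlk juqsb xbkd nox tgxpa serfg mkc uob phe
Hunk 6: at line 6 remove [mkc] add [hyvpk,gifwa,mloz] -> 11 lines: ymqlk juqsb xbkd nox tgxpa serfg hyvpk gifwa mloz uob phe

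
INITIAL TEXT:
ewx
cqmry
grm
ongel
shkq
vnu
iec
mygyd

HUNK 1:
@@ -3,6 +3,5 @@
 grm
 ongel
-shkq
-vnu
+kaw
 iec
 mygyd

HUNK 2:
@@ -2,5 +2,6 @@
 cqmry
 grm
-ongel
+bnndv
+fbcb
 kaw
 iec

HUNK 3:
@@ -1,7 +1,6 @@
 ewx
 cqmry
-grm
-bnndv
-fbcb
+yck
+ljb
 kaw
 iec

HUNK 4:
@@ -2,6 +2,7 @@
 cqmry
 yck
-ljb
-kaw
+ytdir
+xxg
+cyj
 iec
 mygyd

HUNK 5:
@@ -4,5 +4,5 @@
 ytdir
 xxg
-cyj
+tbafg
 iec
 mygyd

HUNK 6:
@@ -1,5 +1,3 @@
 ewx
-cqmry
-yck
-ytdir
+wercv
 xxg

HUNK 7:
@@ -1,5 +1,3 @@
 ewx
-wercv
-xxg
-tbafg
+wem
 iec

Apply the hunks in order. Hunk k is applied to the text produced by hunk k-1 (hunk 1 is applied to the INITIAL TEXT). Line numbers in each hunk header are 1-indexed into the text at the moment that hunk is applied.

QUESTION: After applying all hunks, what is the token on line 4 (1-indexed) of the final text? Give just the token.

Answer: mygyd

Derivation:
Hunk 1: at line 3 remove [shkq,vnu] add [kaw] -> 7 lines: ewx cqmry grm ongel kaw iec mygyd
Hunk 2: at line 2 remove [ongel] add [bnndv,fbcb] -> 8 lines: ewx cqmry grm bnndv fbcb kaw iec mygyd
Hunk 3: at line 1 remove [grm,bnndv,fbcb] add [yck,ljb] -> 7 lines: ewx cqmry yck ljb kaw iec mygyd
Hunk 4: at line 2 remove [ljb,kaw] add [ytdir,xxg,cyj] -> 8 lines: ewx cqmry yck ytdir xxg cyj iec mygyd
Hunk 5: at line 4 remove [cyj] add [tbafg] -> 8 lines: ewx cqmry yck ytdir xxg tbafg iec mygyd
Hunk 6: at line 1 remove [cqmry,yck,ytdir] add [wercv] -> 6 lines: ewx wercv xxg tbafg iec mygyd
Hunk 7: at line 1 remove [wercv,xxg,tbafg] add [wem] -> 4 lines: ewx wem iec mygyd
Final line 4: mygyd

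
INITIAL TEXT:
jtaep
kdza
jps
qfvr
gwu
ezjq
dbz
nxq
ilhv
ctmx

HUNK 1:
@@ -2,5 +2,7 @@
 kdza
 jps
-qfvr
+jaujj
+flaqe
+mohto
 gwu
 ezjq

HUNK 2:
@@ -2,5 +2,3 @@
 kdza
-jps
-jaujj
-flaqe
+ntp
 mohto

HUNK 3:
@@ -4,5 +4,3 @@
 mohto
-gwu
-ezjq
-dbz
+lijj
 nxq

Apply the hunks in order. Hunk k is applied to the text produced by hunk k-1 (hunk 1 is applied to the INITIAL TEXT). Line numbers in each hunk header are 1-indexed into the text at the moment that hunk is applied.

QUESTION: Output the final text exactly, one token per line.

Hunk 1: at line 2 remove [qfvr] add [jaujj,flaqe,mohto] -> 12 lines: jtaep kdza jps jaujj flaqe mohto gwu ezjq dbz nxq ilhv ctmx
Hunk 2: at line 2 remove [jps,jaujj,flaqe] add [ntp] -> 10 lines: jtaep kdza ntp mohto gwu ezjq dbz nxq ilhv ctmx
Hunk 3: at line 4 remove [gwu,ezjq,dbz] add [lijj] -> 8 lines: jtaep kdza ntp mohto lijj nxq ilhv ctmx

Answer: jtaep
kdza
ntp
mohto
lijj
nxq
ilhv
ctmx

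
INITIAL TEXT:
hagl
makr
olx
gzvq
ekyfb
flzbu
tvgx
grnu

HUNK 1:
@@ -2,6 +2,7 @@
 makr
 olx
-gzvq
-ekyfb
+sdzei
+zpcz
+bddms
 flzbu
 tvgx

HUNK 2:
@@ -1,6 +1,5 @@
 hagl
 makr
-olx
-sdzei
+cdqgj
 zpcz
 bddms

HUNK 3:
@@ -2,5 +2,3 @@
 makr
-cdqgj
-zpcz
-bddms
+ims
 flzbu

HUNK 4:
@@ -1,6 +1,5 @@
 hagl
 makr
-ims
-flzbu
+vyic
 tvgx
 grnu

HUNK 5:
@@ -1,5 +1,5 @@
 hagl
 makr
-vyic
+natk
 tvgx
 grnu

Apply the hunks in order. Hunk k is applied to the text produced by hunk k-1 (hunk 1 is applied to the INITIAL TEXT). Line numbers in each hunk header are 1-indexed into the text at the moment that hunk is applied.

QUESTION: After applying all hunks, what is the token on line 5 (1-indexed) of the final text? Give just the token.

Hunk 1: at line 2 remove [gzvq,ekyfb] add [sdzei,zpcz,bddms] -> 9 lines: hagl makr olx sdzei zpcz bddms flzbu tvgx grnu
Hunk 2: at line 1 remove [olx,sdzei] add [cdqgj] -> 8 lines: hagl makr cdqgj zpcz bddms flzbu tvgx grnu
Hunk 3: at line 2 remove [cdqgj,zpcz,bddms] add [ims] -> 6 lines: hagl makr ims flzbu tvgx grnu
Hunk 4: at line 1 remove [ims,flzbu] add [vyic] -> 5 lines: hagl makr vyic tvgx grnu
Hunk 5: at line 1 remove [vyic] add [natk] -> 5 lines: hagl makr natk tvgx grnu
Final line 5: grnu

Answer: grnu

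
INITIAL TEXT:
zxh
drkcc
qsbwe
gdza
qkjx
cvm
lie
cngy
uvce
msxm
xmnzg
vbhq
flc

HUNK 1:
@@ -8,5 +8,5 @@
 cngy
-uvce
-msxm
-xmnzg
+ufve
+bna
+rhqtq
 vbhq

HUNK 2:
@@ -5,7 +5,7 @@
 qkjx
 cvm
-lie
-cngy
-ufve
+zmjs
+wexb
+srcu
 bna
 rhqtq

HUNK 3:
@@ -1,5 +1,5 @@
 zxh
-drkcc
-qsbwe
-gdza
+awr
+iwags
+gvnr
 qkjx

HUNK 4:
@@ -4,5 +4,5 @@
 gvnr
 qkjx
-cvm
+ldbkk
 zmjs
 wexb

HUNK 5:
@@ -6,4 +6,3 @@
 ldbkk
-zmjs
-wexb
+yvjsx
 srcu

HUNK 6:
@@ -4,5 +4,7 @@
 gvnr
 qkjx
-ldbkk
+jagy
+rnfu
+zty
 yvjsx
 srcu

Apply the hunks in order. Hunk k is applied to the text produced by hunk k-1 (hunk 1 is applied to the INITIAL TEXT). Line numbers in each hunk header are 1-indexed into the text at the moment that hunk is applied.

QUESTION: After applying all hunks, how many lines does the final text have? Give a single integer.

Hunk 1: at line 8 remove [uvce,msxm,xmnzg] add [ufve,bna,rhqtq] -> 13 lines: zxh drkcc qsbwe gdza qkjx cvm lie cngy ufve bna rhqtq vbhq flc
Hunk 2: at line 5 remove [lie,cngy,ufve] add [zmjs,wexb,srcu] -> 13 lines: zxh drkcc qsbwe gdza qkjx cvm zmjs wexb srcu bna rhqtq vbhq flc
Hunk 3: at line 1 remove [drkcc,qsbwe,gdza] add [awr,iwags,gvnr] -> 13 lines: zxh awr iwags gvnr qkjx cvm zmjs wexb srcu bna rhqtq vbhq flc
Hunk 4: at line 4 remove [cvm] add [ldbkk] -> 13 lines: zxh awr iwags gvnr qkjx ldbkk zmjs wexb srcu bna rhqtq vbhq flc
Hunk 5: at line 6 remove [zmjs,wexb] add [yvjsx] -> 12 lines: zxh awr iwags gvnr qkjx ldbkk yvjsx srcu bna rhqtq vbhq flc
Hunk 6: at line 4 remove [ldbkk] add [jagy,rnfu,zty] -> 14 lines: zxh awr iwags gvnr qkjx jagy rnfu zty yvjsx srcu bna rhqtq vbhq flc
Final line count: 14

Answer: 14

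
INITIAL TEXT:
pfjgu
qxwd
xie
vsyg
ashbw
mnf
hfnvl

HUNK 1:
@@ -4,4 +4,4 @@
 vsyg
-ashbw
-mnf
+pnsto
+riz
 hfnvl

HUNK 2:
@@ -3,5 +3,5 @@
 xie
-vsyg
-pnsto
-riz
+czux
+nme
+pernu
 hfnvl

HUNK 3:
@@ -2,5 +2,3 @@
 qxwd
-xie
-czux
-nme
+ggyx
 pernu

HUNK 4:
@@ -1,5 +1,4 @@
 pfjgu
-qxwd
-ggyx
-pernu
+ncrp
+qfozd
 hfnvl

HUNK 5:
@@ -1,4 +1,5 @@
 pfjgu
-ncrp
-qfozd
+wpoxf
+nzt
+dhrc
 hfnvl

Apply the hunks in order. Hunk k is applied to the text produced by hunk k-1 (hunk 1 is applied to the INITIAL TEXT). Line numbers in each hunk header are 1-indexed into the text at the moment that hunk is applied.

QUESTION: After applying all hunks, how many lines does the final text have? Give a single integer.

Answer: 5

Derivation:
Hunk 1: at line 4 remove [ashbw,mnf] add [pnsto,riz] -> 7 lines: pfjgu qxwd xie vsyg pnsto riz hfnvl
Hunk 2: at line 3 remove [vsyg,pnsto,riz] add [czux,nme,pernu] -> 7 lines: pfjgu qxwd xie czux nme pernu hfnvl
Hunk 3: at line 2 remove [xie,czux,nme] add [ggyx] -> 5 lines: pfjgu qxwd ggyx pernu hfnvl
Hunk 4: at line 1 remove [qxwd,ggyx,pernu] add [ncrp,qfozd] -> 4 lines: pfjgu ncrp qfozd hfnvl
Hunk 5: at line 1 remove [ncrp,qfozd] add [wpoxf,nzt,dhrc] -> 5 lines: pfjgu wpoxf nzt dhrc hfnvl
Final line count: 5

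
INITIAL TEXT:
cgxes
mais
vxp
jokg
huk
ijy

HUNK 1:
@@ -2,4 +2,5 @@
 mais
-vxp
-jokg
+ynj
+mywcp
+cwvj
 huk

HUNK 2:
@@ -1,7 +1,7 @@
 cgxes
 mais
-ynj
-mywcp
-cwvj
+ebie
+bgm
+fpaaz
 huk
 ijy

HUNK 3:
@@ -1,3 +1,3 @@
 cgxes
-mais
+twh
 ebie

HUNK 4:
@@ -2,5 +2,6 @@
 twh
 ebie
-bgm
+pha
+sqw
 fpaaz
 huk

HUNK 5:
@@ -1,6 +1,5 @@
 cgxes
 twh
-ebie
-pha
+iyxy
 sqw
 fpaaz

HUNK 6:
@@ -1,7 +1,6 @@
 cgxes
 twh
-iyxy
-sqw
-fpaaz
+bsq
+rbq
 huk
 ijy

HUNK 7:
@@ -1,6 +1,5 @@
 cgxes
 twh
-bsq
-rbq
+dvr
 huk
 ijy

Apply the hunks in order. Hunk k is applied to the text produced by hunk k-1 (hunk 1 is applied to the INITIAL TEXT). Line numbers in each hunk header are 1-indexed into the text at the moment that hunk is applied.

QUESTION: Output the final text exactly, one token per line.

Answer: cgxes
twh
dvr
huk
ijy

Derivation:
Hunk 1: at line 2 remove [vxp,jokg] add [ynj,mywcp,cwvj] -> 7 lines: cgxes mais ynj mywcp cwvj huk ijy
Hunk 2: at line 1 remove [ynj,mywcp,cwvj] add [ebie,bgm,fpaaz] -> 7 lines: cgxes mais ebie bgm fpaaz huk ijy
Hunk 3: at line 1 remove [mais] add [twh] -> 7 lines: cgxes twh ebie bgm fpaaz huk ijy
Hunk 4: at line 2 remove [bgm] add [pha,sqw] -> 8 lines: cgxes twh ebie pha sqw fpaaz huk ijy
Hunk 5: at line 1 remove [ebie,pha] add [iyxy] -> 7 lines: cgxes twh iyxy sqw fpaaz huk ijy
Hunk 6: at line 1 remove [iyxy,sqw,fpaaz] add [bsq,rbq] -> 6 lines: cgxes twh bsq rbq huk ijy
Hunk 7: at line 1 remove [bsq,rbq] add [dvr] -> 5 lines: cgxes twh dvr huk ijy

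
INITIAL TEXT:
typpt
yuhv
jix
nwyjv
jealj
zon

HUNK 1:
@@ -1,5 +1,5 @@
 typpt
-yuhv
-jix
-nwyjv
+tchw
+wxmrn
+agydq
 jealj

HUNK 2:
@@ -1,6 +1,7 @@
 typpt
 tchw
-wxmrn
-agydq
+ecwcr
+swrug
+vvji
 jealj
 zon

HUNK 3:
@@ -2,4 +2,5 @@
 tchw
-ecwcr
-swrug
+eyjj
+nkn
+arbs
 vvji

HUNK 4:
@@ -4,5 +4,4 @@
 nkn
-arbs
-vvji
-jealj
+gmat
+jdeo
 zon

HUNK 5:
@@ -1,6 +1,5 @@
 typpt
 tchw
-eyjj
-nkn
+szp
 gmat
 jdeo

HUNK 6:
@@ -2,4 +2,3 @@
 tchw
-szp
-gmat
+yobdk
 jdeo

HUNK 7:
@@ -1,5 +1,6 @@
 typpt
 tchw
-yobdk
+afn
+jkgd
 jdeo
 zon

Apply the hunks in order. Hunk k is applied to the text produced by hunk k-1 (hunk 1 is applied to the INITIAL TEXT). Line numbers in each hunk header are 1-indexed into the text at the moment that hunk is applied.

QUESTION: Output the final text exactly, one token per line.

Hunk 1: at line 1 remove [yuhv,jix,nwyjv] add [tchw,wxmrn,agydq] -> 6 lines: typpt tchw wxmrn agydq jealj zon
Hunk 2: at line 1 remove [wxmrn,agydq] add [ecwcr,swrug,vvji] -> 7 lines: typpt tchw ecwcr swrug vvji jealj zon
Hunk 3: at line 2 remove [ecwcr,swrug] add [eyjj,nkn,arbs] -> 8 lines: typpt tchw eyjj nkn arbs vvji jealj zon
Hunk 4: at line 4 remove [arbs,vvji,jealj] add [gmat,jdeo] -> 7 lines: typpt tchw eyjj nkn gmat jdeo zon
Hunk 5: at line 1 remove [eyjj,nkn] add [szp] -> 6 lines: typpt tchw szp gmat jdeo zon
Hunk 6: at line 2 remove [szp,gmat] add [yobdk] -> 5 lines: typpt tchw yobdk jdeo zon
Hunk 7: at line 1 remove [yobdk] add [afn,jkgd] -> 6 lines: typpt tchw afn jkgd jdeo zon

Answer: typpt
tchw
afn
jkgd
jdeo
zon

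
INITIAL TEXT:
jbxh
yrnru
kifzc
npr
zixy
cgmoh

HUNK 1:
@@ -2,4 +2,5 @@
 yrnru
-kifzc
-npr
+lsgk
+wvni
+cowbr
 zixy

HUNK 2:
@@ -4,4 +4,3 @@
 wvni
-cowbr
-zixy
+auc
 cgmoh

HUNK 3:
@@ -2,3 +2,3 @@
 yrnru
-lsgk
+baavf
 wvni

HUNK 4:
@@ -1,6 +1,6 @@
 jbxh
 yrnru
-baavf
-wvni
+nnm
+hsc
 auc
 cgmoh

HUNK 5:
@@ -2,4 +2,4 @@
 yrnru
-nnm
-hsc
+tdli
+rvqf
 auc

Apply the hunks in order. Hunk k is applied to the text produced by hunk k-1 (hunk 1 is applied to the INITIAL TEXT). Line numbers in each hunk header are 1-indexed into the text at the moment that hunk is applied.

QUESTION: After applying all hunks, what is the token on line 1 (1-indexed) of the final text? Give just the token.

Hunk 1: at line 2 remove [kifzc,npr] add [lsgk,wvni,cowbr] -> 7 lines: jbxh yrnru lsgk wvni cowbr zixy cgmoh
Hunk 2: at line 4 remove [cowbr,zixy] add [auc] -> 6 lines: jbxh yrnru lsgk wvni auc cgmoh
Hunk 3: at line 2 remove [lsgk] add [baavf] -> 6 lines: jbxh yrnru baavf wvni auc cgmoh
Hunk 4: at line 1 remove [baavf,wvni] add [nnm,hsc] -> 6 lines: jbxh yrnru nnm hsc auc cgmoh
Hunk 5: at line 2 remove [nnm,hsc] add [tdli,rvqf] -> 6 lines: jbxh yrnru tdli rvqf auc cgmoh
Final line 1: jbxh

Answer: jbxh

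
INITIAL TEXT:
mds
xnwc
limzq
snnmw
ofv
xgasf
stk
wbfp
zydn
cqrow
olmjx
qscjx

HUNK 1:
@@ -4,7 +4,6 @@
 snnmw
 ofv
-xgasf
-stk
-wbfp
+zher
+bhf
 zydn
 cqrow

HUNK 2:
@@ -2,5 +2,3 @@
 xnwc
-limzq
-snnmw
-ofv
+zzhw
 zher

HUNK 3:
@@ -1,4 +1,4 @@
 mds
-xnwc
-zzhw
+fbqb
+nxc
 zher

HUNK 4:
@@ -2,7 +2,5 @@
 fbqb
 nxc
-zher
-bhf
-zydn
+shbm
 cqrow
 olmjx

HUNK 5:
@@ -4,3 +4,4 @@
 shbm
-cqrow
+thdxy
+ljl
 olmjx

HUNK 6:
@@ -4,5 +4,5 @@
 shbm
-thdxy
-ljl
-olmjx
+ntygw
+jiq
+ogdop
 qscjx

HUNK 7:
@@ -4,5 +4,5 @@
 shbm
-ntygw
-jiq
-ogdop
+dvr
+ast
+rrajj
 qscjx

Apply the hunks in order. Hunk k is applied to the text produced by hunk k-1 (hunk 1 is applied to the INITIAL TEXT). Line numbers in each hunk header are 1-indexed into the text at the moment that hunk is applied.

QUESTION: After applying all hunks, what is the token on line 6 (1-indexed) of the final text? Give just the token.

Hunk 1: at line 4 remove [xgasf,stk,wbfp] add [zher,bhf] -> 11 lines: mds xnwc limzq snnmw ofv zher bhf zydn cqrow olmjx qscjx
Hunk 2: at line 2 remove [limzq,snnmw,ofv] add [zzhw] -> 9 lines: mds xnwc zzhw zher bhf zydn cqrow olmjx qscjx
Hunk 3: at line 1 remove [xnwc,zzhw] add [fbqb,nxc] -> 9 lines: mds fbqb nxc zher bhf zydn cqrow olmjx qscjx
Hunk 4: at line 2 remove [zher,bhf,zydn] add [shbm] -> 7 lines: mds fbqb nxc shbm cqrow olmjx qscjx
Hunk 5: at line 4 remove [cqrow] add [thdxy,ljl] -> 8 lines: mds fbqb nxc shbm thdxy ljl olmjx qscjx
Hunk 6: at line 4 remove [thdxy,ljl,olmjx] add [ntygw,jiq,ogdop] -> 8 lines: mds fbqb nxc shbm ntygw jiq ogdop qscjx
Hunk 7: at line 4 remove [ntygw,jiq,ogdop] add [dvr,ast,rrajj] -> 8 lines: mds fbqb nxc shbm dvr ast rrajj qscjx
Final line 6: ast

Answer: ast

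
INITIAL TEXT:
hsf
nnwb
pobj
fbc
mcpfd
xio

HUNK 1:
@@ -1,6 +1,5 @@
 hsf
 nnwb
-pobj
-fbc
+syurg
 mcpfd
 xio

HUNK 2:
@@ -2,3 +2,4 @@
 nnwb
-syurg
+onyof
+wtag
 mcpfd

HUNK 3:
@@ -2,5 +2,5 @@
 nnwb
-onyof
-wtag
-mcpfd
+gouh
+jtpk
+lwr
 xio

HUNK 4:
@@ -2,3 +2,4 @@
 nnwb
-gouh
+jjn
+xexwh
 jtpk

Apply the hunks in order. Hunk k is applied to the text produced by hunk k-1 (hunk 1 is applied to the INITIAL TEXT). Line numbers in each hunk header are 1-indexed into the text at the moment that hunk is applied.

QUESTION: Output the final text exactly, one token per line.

Hunk 1: at line 1 remove [pobj,fbc] add [syurg] -> 5 lines: hsf nnwb syurg mcpfd xio
Hunk 2: at line 2 remove [syurg] add [onyof,wtag] -> 6 lines: hsf nnwb onyof wtag mcpfd xio
Hunk 3: at line 2 remove [onyof,wtag,mcpfd] add [gouh,jtpk,lwr] -> 6 lines: hsf nnwb gouh jtpk lwr xio
Hunk 4: at line 2 remove [gouh] add [jjn,xexwh] -> 7 lines: hsf nnwb jjn xexwh jtpk lwr xio

Answer: hsf
nnwb
jjn
xexwh
jtpk
lwr
xio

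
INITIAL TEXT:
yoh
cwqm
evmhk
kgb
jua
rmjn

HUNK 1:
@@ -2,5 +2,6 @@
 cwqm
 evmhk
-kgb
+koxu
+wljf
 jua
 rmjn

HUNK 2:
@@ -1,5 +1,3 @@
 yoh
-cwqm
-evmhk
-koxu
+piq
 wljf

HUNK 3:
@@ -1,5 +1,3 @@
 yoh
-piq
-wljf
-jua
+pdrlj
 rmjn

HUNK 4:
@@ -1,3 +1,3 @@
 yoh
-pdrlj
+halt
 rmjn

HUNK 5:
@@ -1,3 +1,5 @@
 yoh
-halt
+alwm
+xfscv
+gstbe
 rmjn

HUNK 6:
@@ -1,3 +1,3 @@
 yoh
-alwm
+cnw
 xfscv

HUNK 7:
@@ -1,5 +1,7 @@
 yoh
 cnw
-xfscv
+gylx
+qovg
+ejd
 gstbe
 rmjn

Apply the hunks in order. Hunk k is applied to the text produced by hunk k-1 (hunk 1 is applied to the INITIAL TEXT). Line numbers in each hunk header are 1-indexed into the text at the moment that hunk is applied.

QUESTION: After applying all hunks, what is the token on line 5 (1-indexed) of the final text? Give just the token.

Hunk 1: at line 2 remove [kgb] add [koxu,wljf] -> 7 lines: yoh cwqm evmhk koxu wljf jua rmjn
Hunk 2: at line 1 remove [cwqm,evmhk,koxu] add [piq] -> 5 lines: yoh piq wljf jua rmjn
Hunk 3: at line 1 remove [piq,wljf,jua] add [pdrlj] -> 3 lines: yoh pdrlj rmjn
Hunk 4: at line 1 remove [pdrlj] add [halt] -> 3 lines: yoh halt rmjn
Hunk 5: at line 1 remove [halt] add [alwm,xfscv,gstbe] -> 5 lines: yoh alwm xfscv gstbe rmjn
Hunk 6: at line 1 remove [alwm] add [cnw] -> 5 lines: yoh cnw xfscv gstbe rmjn
Hunk 7: at line 1 remove [xfscv] add [gylx,qovg,ejd] -> 7 lines: yoh cnw gylx qovg ejd gstbe rmjn
Final line 5: ejd

Answer: ejd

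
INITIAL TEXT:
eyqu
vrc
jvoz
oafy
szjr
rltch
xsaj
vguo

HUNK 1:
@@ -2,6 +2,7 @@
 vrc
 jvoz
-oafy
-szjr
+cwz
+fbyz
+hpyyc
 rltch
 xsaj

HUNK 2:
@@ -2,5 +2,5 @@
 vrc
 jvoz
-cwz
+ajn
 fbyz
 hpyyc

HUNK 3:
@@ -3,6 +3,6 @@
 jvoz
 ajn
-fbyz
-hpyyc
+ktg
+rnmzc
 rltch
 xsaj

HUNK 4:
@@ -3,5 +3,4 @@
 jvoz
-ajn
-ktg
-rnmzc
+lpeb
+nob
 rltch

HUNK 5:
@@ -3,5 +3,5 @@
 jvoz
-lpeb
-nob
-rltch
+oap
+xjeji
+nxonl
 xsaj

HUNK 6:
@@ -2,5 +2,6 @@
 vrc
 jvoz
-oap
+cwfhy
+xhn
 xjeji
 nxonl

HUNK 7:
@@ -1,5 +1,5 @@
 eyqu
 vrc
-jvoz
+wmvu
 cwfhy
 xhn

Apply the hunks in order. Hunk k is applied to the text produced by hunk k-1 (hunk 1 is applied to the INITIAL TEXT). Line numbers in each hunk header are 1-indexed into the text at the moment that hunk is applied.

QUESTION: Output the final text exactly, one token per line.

Hunk 1: at line 2 remove [oafy,szjr] add [cwz,fbyz,hpyyc] -> 9 lines: eyqu vrc jvoz cwz fbyz hpyyc rltch xsaj vguo
Hunk 2: at line 2 remove [cwz] add [ajn] -> 9 lines: eyqu vrc jvoz ajn fbyz hpyyc rltch xsaj vguo
Hunk 3: at line 3 remove [fbyz,hpyyc] add [ktg,rnmzc] -> 9 lines: eyqu vrc jvoz ajn ktg rnmzc rltch xsaj vguo
Hunk 4: at line 3 remove [ajn,ktg,rnmzc] add [lpeb,nob] -> 8 lines: eyqu vrc jvoz lpeb nob rltch xsaj vguo
Hunk 5: at line 3 remove [lpeb,nob,rltch] add [oap,xjeji,nxonl] -> 8 lines: eyqu vrc jvoz oap xjeji nxonl xsaj vguo
Hunk 6: at line 2 remove [oap] add [cwfhy,xhn] -> 9 lines: eyqu vrc jvoz cwfhy xhn xjeji nxonl xsaj vguo
Hunk 7: at line 1 remove [jvoz] add [wmvu] -> 9 lines: eyqu vrc wmvu cwfhy xhn xjeji nxonl xsaj vguo

Answer: eyqu
vrc
wmvu
cwfhy
xhn
xjeji
nxonl
xsaj
vguo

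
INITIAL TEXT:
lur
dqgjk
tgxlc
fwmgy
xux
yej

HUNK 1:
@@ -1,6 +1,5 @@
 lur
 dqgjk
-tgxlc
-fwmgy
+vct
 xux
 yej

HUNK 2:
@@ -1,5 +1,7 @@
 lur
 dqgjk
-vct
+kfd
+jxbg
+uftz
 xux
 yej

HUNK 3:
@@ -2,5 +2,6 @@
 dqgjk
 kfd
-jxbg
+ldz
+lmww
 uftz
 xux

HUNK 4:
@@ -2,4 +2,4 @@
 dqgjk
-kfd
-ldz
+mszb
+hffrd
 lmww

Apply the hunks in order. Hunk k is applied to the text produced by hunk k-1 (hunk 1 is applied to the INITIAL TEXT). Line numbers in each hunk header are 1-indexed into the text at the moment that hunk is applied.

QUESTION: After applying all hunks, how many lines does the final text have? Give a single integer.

Answer: 8

Derivation:
Hunk 1: at line 1 remove [tgxlc,fwmgy] add [vct] -> 5 lines: lur dqgjk vct xux yej
Hunk 2: at line 1 remove [vct] add [kfd,jxbg,uftz] -> 7 lines: lur dqgjk kfd jxbg uftz xux yej
Hunk 3: at line 2 remove [jxbg] add [ldz,lmww] -> 8 lines: lur dqgjk kfd ldz lmww uftz xux yej
Hunk 4: at line 2 remove [kfd,ldz] add [mszb,hffrd] -> 8 lines: lur dqgjk mszb hffrd lmww uftz xux yej
Final line count: 8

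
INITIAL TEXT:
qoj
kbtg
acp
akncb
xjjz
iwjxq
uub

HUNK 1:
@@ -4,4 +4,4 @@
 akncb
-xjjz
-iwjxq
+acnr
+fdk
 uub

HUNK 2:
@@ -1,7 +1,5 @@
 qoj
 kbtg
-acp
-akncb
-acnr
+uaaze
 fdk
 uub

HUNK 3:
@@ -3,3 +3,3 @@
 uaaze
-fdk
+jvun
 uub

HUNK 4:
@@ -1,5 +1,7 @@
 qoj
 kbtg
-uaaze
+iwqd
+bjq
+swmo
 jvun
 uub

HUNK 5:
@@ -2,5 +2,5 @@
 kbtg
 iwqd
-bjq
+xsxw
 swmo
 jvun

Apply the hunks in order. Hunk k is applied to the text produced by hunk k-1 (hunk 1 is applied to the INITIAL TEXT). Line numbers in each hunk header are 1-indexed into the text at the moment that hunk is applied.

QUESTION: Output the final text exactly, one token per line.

Hunk 1: at line 4 remove [xjjz,iwjxq] add [acnr,fdk] -> 7 lines: qoj kbtg acp akncb acnr fdk uub
Hunk 2: at line 1 remove [acp,akncb,acnr] add [uaaze] -> 5 lines: qoj kbtg uaaze fdk uub
Hunk 3: at line 3 remove [fdk] add [jvun] -> 5 lines: qoj kbtg uaaze jvun uub
Hunk 4: at line 1 remove [uaaze] add [iwqd,bjq,swmo] -> 7 lines: qoj kbtg iwqd bjq swmo jvun uub
Hunk 5: at line 2 remove [bjq] add [xsxw] -> 7 lines: qoj kbtg iwqd xsxw swmo jvun uub

Answer: qoj
kbtg
iwqd
xsxw
swmo
jvun
uub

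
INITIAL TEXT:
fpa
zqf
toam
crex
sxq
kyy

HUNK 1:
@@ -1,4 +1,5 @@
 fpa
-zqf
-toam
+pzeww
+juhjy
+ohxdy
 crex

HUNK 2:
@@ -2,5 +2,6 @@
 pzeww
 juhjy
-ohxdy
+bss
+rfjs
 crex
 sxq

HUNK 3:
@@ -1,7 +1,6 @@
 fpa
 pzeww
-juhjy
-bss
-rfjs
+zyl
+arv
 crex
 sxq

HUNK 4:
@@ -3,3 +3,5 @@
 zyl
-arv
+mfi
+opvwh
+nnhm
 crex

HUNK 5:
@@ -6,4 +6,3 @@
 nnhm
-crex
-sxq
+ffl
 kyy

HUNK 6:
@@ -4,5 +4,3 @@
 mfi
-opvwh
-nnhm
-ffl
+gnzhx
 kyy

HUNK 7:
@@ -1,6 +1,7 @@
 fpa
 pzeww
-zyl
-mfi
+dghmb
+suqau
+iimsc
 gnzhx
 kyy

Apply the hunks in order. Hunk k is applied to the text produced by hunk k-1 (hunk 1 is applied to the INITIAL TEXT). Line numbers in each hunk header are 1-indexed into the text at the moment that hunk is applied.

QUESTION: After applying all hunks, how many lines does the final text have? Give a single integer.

Answer: 7

Derivation:
Hunk 1: at line 1 remove [zqf,toam] add [pzeww,juhjy,ohxdy] -> 7 lines: fpa pzeww juhjy ohxdy crex sxq kyy
Hunk 2: at line 2 remove [ohxdy] add [bss,rfjs] -> 8 lines: fpa pzeww juhjy bss rfjs crex sxq kyy
Hunk 3: at line 1 remove [juhjy,bss,rfjs] add [zyl,arv] -> 7 lines: fpa pzeww zyl arv crex sxq kyy
Hunk 4: at line 3 remove [arv] add [mfi,opvwh,nnhm] -> 9 lines: fpa pzeww zyl mfi opvwh nnhm crex sxq kyy
Hunk 5: at line 6 remove [crex,sxq] add [ffl] -> 8 lines: fpa pzeww zyl mfi opvwh nnhm ffl kyy
Hunk 6: at line 4 remove [opvwh,nnhm,ffl] add [gnzhx] -> 6 lines: fpa pzeww zyl mfi gnzhx kyy
Hunk 7: at line 1 remove [zyl,mfi] add [dghmb,suqau,iimsc] -> 7 lines: fpa pzeww dghmb suqau iimsc gnzhx kyy
Final line count: 7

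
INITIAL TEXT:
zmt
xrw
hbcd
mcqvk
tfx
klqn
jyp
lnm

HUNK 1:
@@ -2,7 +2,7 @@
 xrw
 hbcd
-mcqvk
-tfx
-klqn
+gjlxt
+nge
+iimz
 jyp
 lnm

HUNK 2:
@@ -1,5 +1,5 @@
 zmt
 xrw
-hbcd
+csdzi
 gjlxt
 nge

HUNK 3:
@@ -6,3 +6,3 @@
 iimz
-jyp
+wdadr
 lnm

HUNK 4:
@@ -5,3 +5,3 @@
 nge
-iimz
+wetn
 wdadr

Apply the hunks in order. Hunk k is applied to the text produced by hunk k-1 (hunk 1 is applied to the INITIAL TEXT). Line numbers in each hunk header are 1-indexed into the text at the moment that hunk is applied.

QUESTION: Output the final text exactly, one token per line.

Answer: zmt
xrw
csdzi
gjlxt
nge
wetn
wdadr
lnm

Derivation:
Hunk 1: at line 2 remove [mcqvk,tfx,klqn] add [gjlxt,nge,iimz] -> 8 lines: zmt xrw hbcd gjlxt nge iimz jyp lnm
Hunk 2: at line 1 remove [hbcd] add [csdzi] -> 8 lines: zmt xrw csdzi gjlxt nge iimz jyp lnm
Hunk 3: at line 6 remove [jyp] add [wdadr] -> 8 lines: zmt xrw csdzi gjlxt nge iimz wdadr lnm
Hunk 4: at line 5 remove [iimz] add [wetn] -> 8 lines: zmt xrw csdzi gjlxt nge wetn wdadr lnm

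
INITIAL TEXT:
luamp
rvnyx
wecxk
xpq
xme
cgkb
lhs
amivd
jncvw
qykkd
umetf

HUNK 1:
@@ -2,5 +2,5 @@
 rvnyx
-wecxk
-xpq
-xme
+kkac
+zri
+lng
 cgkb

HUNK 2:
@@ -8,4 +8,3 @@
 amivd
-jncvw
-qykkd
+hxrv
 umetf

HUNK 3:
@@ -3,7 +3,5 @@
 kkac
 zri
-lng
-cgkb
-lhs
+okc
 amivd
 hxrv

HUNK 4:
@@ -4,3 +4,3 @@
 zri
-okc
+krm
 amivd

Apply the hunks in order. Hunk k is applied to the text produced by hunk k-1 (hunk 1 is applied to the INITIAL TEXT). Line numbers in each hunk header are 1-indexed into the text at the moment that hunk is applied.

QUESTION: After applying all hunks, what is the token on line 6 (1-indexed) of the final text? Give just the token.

Answer: amivd

Derivation:
Hunk 1: at line 2 remove [wecxk,xpq,xme] add [kkac,zri,lng] -> 11 lines: luamp rvnyx kkac zri lng cgkb lhs amivd jncvw qykkd umetf
Hunk 2: at line 8 remove [jncvw,qykkd] add [hxrv] -> 10 lines: luamp rvnyx kkac zri lng cgkb lhs amivd hxrv umetf
Hunk 3: at line 3 remove [lng,cgkb,lhs] add [okc] -> 8 lines: luamp rvnyx kkac zri okc amivd hxrv umetf
Hunk 4: at line 4 remove [okc] add [krm] -> 8 lines: luamp rvnyx kkac zri krm amivd hxrv umetf
Final line 6: amivd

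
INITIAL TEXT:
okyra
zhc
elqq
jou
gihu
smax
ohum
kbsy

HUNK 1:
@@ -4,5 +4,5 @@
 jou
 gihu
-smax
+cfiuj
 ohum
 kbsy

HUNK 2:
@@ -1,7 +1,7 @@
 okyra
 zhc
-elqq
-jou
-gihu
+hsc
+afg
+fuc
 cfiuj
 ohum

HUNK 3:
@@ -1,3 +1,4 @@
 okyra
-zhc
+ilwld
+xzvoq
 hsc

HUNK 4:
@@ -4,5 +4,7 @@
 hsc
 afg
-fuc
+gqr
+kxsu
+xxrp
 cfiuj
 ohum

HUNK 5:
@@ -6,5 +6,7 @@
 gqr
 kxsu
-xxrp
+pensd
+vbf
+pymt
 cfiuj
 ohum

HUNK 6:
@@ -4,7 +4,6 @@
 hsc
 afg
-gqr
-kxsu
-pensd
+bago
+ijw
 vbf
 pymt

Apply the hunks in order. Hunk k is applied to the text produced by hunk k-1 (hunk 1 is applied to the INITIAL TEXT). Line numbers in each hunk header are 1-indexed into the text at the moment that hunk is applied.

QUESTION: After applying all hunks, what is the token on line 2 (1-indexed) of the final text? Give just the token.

Hunk 1: at line 4 remove [smax] add [cfiuj] -> 8 lines: okyra zhc elqq jou gihu cfiuj ohum kbsy
Hunk 2: at line 1 remove [elqq,jou,gihu] add [hsc,afg,fuc] -> 8 lines: okyra zhc hsc afg fuc cfiuj ohum kbsy
Hunk 3: at line 1 remove [zhc] add [ilwld,xzvoq] -> 9 lines: okyra ilwld xzvoq hsc afg fuc cfiuj ohum kbsy
Hunk 4: at line 4 remove [fuc] add [gqr,kxsu,xxrp] -> 11 lines: okyra ilwld xzvoq hsc afg gqr kxsu xxrp cfiuj ohum kbsy
Hunk 5: at line 6 remove [xxrp] add [pensd,vbf,pymt] -> 13 lines: okyra ilwld xzvoq hsc afg gqr kxsu pensd vbf pymt cfiuj ohum kbsy
Hunk 6: at line 4 remove [gqr,kxsu,pensd] add [bago,ijw] -> 12 lines: okyra ilwld xzvoq hsc afg bago ijw vbf pymt cfiuj ohum kbsy
Final line 2: ilwld

Answer: ilwld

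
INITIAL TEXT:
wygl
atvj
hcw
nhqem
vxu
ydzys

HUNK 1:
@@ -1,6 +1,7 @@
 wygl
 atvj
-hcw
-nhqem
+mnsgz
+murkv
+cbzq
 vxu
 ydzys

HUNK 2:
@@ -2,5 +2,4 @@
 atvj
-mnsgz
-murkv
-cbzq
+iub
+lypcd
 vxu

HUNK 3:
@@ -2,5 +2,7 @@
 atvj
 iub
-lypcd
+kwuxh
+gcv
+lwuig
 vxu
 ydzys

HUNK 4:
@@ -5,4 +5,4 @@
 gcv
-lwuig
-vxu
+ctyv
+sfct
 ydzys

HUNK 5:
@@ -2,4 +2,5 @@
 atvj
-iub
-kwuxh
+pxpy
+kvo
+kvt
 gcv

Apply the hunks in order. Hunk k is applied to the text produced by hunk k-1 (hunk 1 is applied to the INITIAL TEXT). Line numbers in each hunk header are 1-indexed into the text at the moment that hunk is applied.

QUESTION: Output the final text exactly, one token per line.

Hunk 1: at line 1 remove [hcw,nhqem] add [mnsgz,murkv,cbzq] -> 7 lines: wygl atvj mnsgz murkv cbzq vxu ydzys
Hunk 2: at line 2 remove [mnsgz,murkv,cbzq] add [iub,lypcd] -> 6 lines: wygl atvj iub lypcd vxu ydzys
Hunk 3: at line 2 remove [lypcd] add [kwuxh,gcv,lwuig] -> 8 lines: wygl atvj iub kwuxh gcv lwuig vxu ydzys
Hunk 4: at line 5 remove [lwuig,vxu] add [ctyv,sfct] -> 8 lines: wygl atvj iub kwuxh gcv ctyv sfct ydzys
Hunk 5: at line 2 remove [iub,kwuxh] add [pxpy,kvo,kvt] -> 9 lines: wygl atvj pxpy kvo kvt gcv ctyv sfct ydzys

Answer: wygl
atvj
pxpy
kvo
kvt
gcv
ctyv
sfct
ydzys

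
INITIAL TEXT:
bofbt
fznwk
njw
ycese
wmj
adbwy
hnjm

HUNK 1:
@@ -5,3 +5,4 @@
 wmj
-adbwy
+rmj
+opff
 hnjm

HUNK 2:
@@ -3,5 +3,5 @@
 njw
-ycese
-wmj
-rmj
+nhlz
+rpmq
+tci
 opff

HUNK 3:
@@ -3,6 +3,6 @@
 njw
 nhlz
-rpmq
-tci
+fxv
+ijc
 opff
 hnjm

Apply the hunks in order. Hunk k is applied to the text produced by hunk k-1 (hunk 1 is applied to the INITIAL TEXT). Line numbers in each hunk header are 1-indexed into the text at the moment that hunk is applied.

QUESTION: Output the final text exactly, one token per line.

Answer: bofbt
fznwk
njw
nhlz
fxv
ijc
opff
hnjm

Derivation:
Hunk 1: at line 5 remove [adbwy] add [rmj,opff] -> 8 lines: bofbt fznwk njw ycese wmj rmj opff hnjm
Hunk 2: at line 3 remove [ycese,wmj,rmj] add [nhlz,rpmq,tci] -> 8 lines: bofbt fznwk njw nhlz rpmq tci opff hnjm
Hunk 3: at line 3 remove [rpmq,tci] add [fxv,ijc] -> 8 lines: bofbt fznwk njw nhlz fxv ijc opff hnjm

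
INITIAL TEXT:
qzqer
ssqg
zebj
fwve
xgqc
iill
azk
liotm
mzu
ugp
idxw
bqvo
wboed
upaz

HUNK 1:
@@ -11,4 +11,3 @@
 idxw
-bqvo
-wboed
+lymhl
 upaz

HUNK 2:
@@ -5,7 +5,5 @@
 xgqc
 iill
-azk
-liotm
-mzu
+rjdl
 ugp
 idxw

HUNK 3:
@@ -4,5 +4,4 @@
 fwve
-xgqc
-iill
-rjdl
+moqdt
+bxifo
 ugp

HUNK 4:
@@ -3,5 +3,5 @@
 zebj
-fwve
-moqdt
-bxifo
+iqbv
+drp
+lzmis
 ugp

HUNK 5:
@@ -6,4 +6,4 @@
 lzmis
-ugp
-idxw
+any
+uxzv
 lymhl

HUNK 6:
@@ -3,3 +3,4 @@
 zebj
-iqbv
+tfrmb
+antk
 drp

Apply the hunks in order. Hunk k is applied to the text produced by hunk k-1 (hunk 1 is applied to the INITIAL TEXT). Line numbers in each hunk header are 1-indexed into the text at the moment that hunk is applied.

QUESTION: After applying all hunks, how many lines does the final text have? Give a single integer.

Hunk 1: at line 11 remove [bqvo,wboed] add [lymhl] -> 13 lines: qzqer ssqg zebj fwve xgqc iill azk liotm mzu ugp idxw lymhl upaz
Hunk 2: at line 5 remove [azk,liotm,mzu] add [rjdl] -> 11 lines: qzqer ssqg zebj fwve xgqc iill rjdl ugp idxw lymhl upaz
Hunk 3: at line 4 remove [xgqc,iill,rjdl] add [moqdt,bxifo] -> 10 lines: qzqer ssqg zebj fwve moqdt bxifo ugp idxw lymhl upaz
Hunk 4: at line 3 remove [fwve,moqdt,bxifo] add [iqbv,drp,lzmis] -> 10 lines: qzqer ssqg zebj iqbv drp lzmis ugp idxw lymhl upaz
Hunk 5: at line 6 remove [ugp,idxw] add [any,uxzv] -> 10 lines: qzqer ssqg zebj iqbv drp lzmis any uxzv lymhl upaz
Hunk 6: at line 3 remove [iqbv] add [tfrmb,antk] -> 11 lines: qzqer ssqg zebj tfrmb antk drp lzmis any uxzv lymhl upaz
Final line count: 11

Answer: 11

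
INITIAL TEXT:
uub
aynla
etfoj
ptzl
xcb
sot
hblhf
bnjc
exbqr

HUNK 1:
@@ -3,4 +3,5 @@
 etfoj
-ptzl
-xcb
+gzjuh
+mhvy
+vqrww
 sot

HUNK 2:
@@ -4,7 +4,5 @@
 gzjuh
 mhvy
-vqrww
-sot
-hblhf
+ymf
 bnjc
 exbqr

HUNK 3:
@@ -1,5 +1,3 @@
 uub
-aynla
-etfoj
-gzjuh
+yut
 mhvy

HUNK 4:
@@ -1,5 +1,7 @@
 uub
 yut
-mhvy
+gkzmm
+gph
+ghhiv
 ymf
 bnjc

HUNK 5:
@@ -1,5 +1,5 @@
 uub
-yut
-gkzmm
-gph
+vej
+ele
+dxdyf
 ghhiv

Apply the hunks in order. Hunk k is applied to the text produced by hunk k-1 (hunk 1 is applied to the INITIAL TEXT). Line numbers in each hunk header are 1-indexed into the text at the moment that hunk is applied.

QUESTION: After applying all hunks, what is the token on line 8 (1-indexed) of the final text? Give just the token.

Hunk 1: at line 3 remove [ptzl,xcb] add [gzjuh,mhvy,vqrww] -> 10 lines: uub aynla etfoj gzjuh mhvy vqrww sot hblhf bnjc exbqr
Hunk 2: at line 4 remove [vqrww,sot,hblhf] add [ymf] -> 8 lines: uub aynla etfoj gzjuh mhvy ymf bnjc exbqr
Hunk 3: at line 1 remove [aynla,etfoj,gzjuh] add [yut] -> 6 lines: uub yut mhvy ymf bnjc exbqr
Hunk 4: at line 1 remove [mhvy] add [gkzmm,gph,ghhiv] -> 8 lines: uub yut gkzmm gph ghhiv ymf bnjc exbqr
Hunk 5: at line 1 remove [yut,gkzmm,gph] add [vej,ele,dxdyf] -> 8 lines: uub vej ele dxdyf ghhiv ymf bnjc exbqr
Final line 8: exbqr

Answer: exbqr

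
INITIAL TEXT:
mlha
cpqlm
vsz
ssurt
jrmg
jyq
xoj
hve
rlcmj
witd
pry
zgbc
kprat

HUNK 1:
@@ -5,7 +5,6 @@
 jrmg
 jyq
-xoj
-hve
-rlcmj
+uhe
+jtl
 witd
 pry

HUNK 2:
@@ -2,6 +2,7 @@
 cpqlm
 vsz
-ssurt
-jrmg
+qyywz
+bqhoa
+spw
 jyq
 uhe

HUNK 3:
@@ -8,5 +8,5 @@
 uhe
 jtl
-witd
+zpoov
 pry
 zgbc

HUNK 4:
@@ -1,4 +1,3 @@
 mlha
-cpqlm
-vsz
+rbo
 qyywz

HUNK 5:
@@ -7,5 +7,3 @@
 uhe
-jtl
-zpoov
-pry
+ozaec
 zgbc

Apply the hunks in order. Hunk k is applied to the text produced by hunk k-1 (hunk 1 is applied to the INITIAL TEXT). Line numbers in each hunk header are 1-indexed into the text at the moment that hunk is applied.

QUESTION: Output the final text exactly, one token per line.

Answer: mlha
rbo
qyywz
bqhoa
spw
jyq
uhe
ozaec
zgbc
kprat

Derivation:
Hunk 1: at line 5 remove [xoj,hve,rlcmj] add [uhe,jtl] -> 12 lines: mlha cpqlm vsz ssurt jrmg jyq uhe jtl witd pry zgbc kprat
Hunk 2: at line 2 remove [ssurt,jrmg] add [qyywz,bqhoa,spw] -> 13 lines: mlha cpqlm vsz qyywz bqhoa spw jyq uhe jtl witd pry zgbc kprat
Hunk 3: at line 8 remove [witd] add [zpoov] -> 13 lines: mlha cpqlm vsz qyywz bqhoa spw jyq uhe jtl zpoov pry zgbc kprat
Hunk 4: at line 1 remove [cpqlm,vsz] add [rbo] -> 12 lines: mlha rbo qyywz bqhoa spw jyq uhe jtl zpoov pry zgbc kprat
Hunk 5: at line 7 remove [jtl,zpoov,pry] add [ozaec] -> 10 lines: mlha rbo qyywz bqhoa spw jyq uhe ozaec zgbc kprat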